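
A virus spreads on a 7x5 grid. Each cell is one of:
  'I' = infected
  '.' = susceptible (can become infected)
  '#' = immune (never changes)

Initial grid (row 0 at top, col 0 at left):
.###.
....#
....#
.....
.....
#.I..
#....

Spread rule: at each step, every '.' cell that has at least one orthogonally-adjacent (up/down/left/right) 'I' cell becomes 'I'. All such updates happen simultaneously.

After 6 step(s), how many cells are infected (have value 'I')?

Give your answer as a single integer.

Step 0 (initial): 1 infected
Step 1: +4 new -> 5 infected
Step 2: +6 new -> 11 infected
Step 3: +6 new -> 17 infected
Step 4: +5 new -> 22 infected
Step 5: +3 new -> 25 infected
Step 6: +1 new -> 26 infected

Answer: 26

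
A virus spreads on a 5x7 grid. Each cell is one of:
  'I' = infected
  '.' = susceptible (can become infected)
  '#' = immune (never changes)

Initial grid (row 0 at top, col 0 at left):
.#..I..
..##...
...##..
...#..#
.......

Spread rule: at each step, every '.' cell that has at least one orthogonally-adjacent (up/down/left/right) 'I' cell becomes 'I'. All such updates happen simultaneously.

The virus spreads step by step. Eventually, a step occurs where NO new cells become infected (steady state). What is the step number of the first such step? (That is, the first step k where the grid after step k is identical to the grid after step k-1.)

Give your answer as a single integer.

Step 0 (initial): 1 infected
Step 1: +3 new -> 4 infected
Step 2: +3 new -> 7 infected
Step 3: +2 new -> 9 infected
Step 4: +2 new -> 11 infected
Step 5: +2 new -> 13 infected
Step 6: +2 new -> 15 infected
Step 7: +1 new -> 16 infected
Step 8: +1 new -> 17 infected
Step 9: +2 new -> 19 infected
Step 10: +3 new -> 22 infected
Step 11: +2 new -> 24 infected
Step 12: +2 new -> 26 infected
Step 13: +1 new -> 27 infected
Step 14: +1 new -> 28 infected
Step 15: +0 new -> 28 infected

Answer: 15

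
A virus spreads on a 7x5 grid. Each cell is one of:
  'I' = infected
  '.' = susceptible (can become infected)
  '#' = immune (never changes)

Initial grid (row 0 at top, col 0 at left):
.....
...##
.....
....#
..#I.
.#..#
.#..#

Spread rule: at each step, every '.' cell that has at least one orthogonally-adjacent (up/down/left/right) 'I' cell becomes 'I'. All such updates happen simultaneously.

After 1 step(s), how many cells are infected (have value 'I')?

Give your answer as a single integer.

Step 0 (initial): 1 infected
Step 1: +3 new -> 4 infected

Answer: 4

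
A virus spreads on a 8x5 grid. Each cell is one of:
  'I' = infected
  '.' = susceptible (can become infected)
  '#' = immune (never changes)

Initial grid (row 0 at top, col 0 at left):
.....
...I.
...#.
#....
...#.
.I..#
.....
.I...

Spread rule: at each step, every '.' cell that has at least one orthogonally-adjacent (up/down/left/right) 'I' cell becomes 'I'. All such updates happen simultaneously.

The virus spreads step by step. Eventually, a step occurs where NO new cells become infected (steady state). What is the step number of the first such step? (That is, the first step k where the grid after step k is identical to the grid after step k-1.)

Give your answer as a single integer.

Answer: 5

Derivation:
Step 0 (initial): 3 infected
Step 1: +9 new -> 12 infected
Step 2: +12 new -> 24 infected
Step 3: +7 new -> 31 infected
Step 4: +5 new -> 36 infected
Step 5: +0 new -> 36 infected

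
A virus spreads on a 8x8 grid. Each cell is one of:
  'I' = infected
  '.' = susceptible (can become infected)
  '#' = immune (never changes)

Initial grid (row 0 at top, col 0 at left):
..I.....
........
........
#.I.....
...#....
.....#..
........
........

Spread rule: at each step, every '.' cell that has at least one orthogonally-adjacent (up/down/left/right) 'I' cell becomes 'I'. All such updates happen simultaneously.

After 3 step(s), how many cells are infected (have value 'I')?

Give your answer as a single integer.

Answer: 29

Derivation:
Step 0 (initial): 2 infected
Step 1: +7 new -> 9 infected
Step 2: +9 new -> 18 infected
Step 3: +11 new -> 29 infected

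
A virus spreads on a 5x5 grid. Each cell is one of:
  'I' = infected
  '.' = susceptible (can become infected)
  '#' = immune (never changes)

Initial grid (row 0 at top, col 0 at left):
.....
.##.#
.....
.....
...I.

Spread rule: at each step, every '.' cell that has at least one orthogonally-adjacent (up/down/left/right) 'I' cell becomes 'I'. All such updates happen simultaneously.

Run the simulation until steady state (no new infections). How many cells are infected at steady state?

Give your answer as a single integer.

Step 0 (initial): 1 infected
Step 1: +3 new -> 4 infected
Step 2: +4 new -> 8 infected
Step 3: +5 new -> 13 infected
Step 4: +3 new -> 16 infected
Step 5: +3 new -> 19 infected
Step 6: +2 new -> 21 infected
Step 7: +1 new -> 22 infected
Step 8: +0 new -> 22 infected

Answer: 22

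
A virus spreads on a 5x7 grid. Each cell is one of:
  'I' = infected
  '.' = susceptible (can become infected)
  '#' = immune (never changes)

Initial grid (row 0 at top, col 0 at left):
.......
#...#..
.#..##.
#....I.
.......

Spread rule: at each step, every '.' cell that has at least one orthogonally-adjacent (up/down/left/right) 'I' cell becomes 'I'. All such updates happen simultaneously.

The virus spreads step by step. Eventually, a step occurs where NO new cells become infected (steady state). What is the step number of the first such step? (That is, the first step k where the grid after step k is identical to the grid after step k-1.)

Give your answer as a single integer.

Answer: 9

Derivation:
Step 0 (initial): 1 infected
Step 1: +3 new -> 4 infected
Step 2: +4 new -> 8 infected
Step 3: +4 new -> 12 infected
Step 4: +6 new -> 18 infected
Step 5: +4 new -> 22 infected
Step 6: +4 new -> 26 infected
Step 7: +1 new -> 27 infected
Step 8: +1 new -> 28 infected
Step 9: +0 new -> 28 infected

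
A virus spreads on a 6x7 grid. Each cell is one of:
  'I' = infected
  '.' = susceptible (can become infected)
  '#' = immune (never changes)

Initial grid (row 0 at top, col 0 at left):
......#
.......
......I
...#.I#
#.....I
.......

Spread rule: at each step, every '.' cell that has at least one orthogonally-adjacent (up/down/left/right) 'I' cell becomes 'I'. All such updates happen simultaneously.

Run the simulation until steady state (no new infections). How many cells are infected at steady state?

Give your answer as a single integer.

Answer: 38

Derivation:
Step 0 (initial): 3 infected
Step 1: +5 new -> 8 infected
Step 2: +4 new -> 12 infected
Step 3: +5 new -> 17 infected
Step 4: +5 new -> 22 infected
Step 5: +6 new -> 28 infected
Step 6: +5 new -> 33 infected
Step 7: +4 new -> 37 infected
Step 8: +1 new -> 38 infected
Step 9: +0 new -> 38 infected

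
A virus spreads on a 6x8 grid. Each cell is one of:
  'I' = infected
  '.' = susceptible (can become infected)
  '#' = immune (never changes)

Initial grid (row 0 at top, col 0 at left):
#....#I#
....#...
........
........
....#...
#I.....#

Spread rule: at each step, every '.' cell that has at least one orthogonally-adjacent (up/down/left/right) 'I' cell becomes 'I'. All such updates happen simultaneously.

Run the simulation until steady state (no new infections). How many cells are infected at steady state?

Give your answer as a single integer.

Step 0 (initial): 2 infected
Step 1: +3 new -> 5 infected
Step 2: +7 new -> 12 infected
Step 3: +8 new -> 20 infected
Step 4: +9 new -> 29 infected
Step 5: +8 new -> 37 infected
Step 6: +2 new -> 39 infected
Step 7: +1 new -> 40 infected
Step 8: +1 new -> 41 infected
Step 9: +0 new -> 41 infected

Answer: 41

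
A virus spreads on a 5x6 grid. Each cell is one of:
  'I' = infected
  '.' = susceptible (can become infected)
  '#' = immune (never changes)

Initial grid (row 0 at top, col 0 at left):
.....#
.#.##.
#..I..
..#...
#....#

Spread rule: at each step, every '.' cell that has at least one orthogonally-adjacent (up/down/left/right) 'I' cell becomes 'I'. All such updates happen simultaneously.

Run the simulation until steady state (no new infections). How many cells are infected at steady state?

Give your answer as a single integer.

Answer: 22

Derivation:
Step 0 (initial): 1 infected
Step 1: +3 new -> 4 infected
Step 2: +5 new -> 9 infected
Step 3: +6 new -> 15 infected
Step 4: +4 new -> 19 infected
Step 5: +2 new -> 21 infected
Step 6: +1 new -> 22 infected
Step 7: +0 new -> 22 infected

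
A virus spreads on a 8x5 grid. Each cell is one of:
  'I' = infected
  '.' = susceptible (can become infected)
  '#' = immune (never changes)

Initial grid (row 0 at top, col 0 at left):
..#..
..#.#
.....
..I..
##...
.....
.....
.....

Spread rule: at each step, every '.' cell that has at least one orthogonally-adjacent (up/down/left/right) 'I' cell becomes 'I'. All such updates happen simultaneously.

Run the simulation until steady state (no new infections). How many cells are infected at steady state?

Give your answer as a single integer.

Answer: 35

Derivation:
Step 0 (initial): 1 infected
Step 1: +4 new -> 5 infected
Step 2: +6 new -> 11 infected
Step 3: +8 new -> 19 infected
Step 4: +8 new -> 27 infected
Step 5: +6 new -> 33 infected
Step 6: +2 new -> 35 infected
Step 7: +0 new -> 35 infected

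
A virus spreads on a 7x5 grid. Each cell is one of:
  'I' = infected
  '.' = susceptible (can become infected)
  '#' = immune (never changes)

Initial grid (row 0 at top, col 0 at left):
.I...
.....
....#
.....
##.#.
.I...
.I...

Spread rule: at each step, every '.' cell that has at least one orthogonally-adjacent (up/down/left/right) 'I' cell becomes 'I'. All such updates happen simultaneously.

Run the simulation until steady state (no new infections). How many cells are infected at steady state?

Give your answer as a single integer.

Step 0 (initial): 3 infected
Step 1: +7 new -> 10 infected
Step 2: +7 new -> 17 infected
Step 3: +8 new -> 25 infected
Step 4: +5 new -> 30 infected
Step 5: +1 new -> 31 infected
Step 6: +0 new -> 31 infected

Answer: 31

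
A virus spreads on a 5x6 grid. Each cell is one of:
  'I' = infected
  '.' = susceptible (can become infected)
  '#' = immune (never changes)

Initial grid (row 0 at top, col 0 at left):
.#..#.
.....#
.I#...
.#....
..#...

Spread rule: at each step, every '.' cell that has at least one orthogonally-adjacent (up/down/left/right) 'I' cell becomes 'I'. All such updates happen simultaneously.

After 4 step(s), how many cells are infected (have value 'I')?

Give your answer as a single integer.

Answer: 14

Derivation:
Step 0 (initial): 1 infected
Step 1: +2 new -> 3 infected
Step 2: +3 new -> 6 infected
Step 3: +4 new -> 10 infected
Step 4: +4 new -> 14 infected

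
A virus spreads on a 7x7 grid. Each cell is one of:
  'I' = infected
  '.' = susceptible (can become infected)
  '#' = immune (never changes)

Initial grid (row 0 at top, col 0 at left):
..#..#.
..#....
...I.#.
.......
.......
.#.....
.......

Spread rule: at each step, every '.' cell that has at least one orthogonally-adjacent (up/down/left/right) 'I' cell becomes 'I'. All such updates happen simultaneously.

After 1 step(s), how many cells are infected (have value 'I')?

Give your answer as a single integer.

Step 0 (initial): 1 infected
Step 1: +4 new -> 5 infected

Answer: 5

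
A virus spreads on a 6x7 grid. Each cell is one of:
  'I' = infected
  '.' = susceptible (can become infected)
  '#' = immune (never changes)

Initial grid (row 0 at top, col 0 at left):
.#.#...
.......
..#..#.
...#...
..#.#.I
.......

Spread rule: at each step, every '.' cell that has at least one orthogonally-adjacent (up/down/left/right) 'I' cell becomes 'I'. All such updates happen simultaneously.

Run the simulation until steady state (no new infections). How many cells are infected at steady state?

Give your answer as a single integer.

Answer: 35

Derivation:
Step 0 (initial): 1 infected
Step 1: +3 new -> 4 infected
Step 2: +3 new -> 7 infected
Step 3: +3 new -> 10 infected
Step 4: +4 new -> 14 infected
Step 5: +5 new -> 19 infected
Step 6: +3 new -> 22 infected
Step 7: +3 new -> 25 infected
Step 8: +4 new -> 29 infected
Step 9: +4 new -> 33 infected
Step 10: +2 new -> 35 infected
Step 11: +0 new -> 35 infected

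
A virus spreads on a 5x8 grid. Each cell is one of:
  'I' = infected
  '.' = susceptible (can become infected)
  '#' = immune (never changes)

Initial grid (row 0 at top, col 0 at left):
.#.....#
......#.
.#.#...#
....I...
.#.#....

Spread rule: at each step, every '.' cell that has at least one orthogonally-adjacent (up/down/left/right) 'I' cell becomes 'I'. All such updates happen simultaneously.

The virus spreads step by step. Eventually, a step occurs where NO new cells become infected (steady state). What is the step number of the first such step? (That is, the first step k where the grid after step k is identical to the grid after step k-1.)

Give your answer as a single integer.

Step 0 (initial): 1 infected
Step 1: +4 new -> 5 infected
Step 2: +5 new -> 10 infected
Step 3: +9 new -> 19 infected
Step 4: +5 new -> 24 infected
Step 5: +5 new -> 29 infected
Step 6: +1 new -> 30 infected
Step 7: +1 new -> 31 infected
Step 8: +0 new -> 31 infected

Answer: 8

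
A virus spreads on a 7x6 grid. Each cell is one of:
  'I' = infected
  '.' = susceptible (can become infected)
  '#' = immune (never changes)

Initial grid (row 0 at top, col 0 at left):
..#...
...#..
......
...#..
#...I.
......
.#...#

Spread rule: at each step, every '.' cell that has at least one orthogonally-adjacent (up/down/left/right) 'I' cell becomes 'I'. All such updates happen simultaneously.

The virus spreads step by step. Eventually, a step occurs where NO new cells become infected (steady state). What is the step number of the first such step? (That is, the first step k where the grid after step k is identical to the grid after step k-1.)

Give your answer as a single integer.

Answer: 9

Derivation:
Step 0 (initial): 1 infected
Step 1: +4 new -> 5 infected
Step 2: +6 new -> 11 infected
Step 3: +7 new -> 18 infected
Step 4: +6 new -> 24 infected
Step 5: +6 new -> 30 infected
Step 6: +3 new -> 33 infected
Step 7: +2 new -> 35 infected
Step 8: +1 new -> 36 infected
Step 9: +0 new -> 36 infected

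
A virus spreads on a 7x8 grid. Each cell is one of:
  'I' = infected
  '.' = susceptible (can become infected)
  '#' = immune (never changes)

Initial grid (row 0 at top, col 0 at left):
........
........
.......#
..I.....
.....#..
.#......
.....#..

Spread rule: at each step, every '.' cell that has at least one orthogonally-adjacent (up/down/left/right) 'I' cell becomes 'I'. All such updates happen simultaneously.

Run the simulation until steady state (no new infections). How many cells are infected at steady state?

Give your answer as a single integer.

Step 0 (initial): 1 infected
Step 1: +4 new -> 5 infected
Step 2: +8 new -> 13 infected
Step 3: +10 new -> 23 infected
Step 4: +10 new -> 33 infected
Step 5: +9 new -> 42 infected
Step 6: +4 new -> 46 infected
Step 7: +4 new -> 50 infected
Step 8: +2 new -> 52 infected
Step 9: +0 new -> 52 infected

Answer: 52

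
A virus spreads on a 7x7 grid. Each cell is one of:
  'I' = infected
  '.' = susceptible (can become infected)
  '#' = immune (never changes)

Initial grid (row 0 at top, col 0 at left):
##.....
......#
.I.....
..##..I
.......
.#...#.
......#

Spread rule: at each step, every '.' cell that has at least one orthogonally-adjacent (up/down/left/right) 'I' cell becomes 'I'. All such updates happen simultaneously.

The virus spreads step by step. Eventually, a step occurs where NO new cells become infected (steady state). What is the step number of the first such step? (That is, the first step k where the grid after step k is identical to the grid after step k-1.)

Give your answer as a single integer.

Answer: 7

Derivation:
Step 0 (initial): 2 infected
Step 1: +7 new -> 9 infected
Step 2: +9 new -> 18 infected
Step 3: +7 new -> 25 infected
Step 4: +7 new -> 32 infected
Step 5: +6 new -> 38 infected
Step 6: +3 new -> 41 infected
Step 7: +0 new -> 41 infected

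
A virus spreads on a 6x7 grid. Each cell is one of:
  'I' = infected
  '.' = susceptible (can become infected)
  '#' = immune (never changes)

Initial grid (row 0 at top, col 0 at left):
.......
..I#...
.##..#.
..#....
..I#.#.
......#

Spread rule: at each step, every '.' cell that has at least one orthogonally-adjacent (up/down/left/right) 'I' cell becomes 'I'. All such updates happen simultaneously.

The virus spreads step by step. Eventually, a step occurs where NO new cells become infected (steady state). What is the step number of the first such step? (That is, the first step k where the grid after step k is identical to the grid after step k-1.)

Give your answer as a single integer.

Answer: 9

Derivation:
Step 0 (initial): 2 infected
Step 1: +4 new -> 6 infected
Step 2: +7 new -> 13 infected
Step 3: +6 new -> 19 infected
Step 4: +4 new -> 23 infected
Step 5: +4 new -> 27 infected
Step 6: +4 new -> 31 infected
Step 7: +2 new -> 33 infected
Step 8: +1 new -> 34 infected
Step 9: +0 new -> 34 infected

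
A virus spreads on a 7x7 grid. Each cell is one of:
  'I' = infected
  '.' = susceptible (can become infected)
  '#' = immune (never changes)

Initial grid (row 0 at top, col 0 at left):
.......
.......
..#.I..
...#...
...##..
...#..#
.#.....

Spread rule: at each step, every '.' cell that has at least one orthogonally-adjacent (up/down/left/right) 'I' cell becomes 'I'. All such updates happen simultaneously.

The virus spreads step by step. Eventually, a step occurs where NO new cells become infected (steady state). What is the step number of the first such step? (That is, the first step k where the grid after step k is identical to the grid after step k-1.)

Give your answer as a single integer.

Answer: 11

Derivation:
Step 0 (initial): 1 infected
Step 1: +4 new -> 5 infected
Step 2: +5 new -> 10 infected
Step 3: +6 new -> 16 infected
Step 4: +5 new -> 21 infected
Step 5: +5 new -> 26 infected
Step 6: +5 new -> 31 infected
Step 7: +4 new -> 35 infected
Step 8: +4 new -> 39 infected
Step 9: +2 new -> 41 infected
Step 10: +1 new -> 42 infected
Step 11: +0 new -> 42 infected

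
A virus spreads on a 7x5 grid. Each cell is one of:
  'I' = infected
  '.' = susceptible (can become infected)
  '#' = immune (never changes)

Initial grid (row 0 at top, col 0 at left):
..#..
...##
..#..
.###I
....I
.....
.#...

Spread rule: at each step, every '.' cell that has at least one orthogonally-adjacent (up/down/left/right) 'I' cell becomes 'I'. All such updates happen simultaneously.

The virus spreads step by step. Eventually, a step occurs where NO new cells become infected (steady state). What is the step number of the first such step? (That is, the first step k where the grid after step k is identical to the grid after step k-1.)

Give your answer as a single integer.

Step 0 (initial): 2 infected
Step 1: +3 new -> 5 infected
Step 2: +4 new -> 9 infected
Step 3: +3 new -> 12 infected
Step 4: +3 new -> 15 infected
Step 5: +2 new -> 17 infected
Step 6: +2 new -> 19 infected
Step 7: +2 new -> 21 infected
Step 8: +2 new -> 23 infected
Step 9: +2 new -> 25 infected
Step 10: +0 new -> 25 infected

Answer: 10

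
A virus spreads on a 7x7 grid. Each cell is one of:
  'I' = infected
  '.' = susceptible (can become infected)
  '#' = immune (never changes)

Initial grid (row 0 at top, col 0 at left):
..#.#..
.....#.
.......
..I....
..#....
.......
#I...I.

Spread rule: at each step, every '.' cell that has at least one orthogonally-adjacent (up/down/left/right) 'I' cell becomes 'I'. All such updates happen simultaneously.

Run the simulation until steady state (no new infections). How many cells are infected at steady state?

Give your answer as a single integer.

Step 0 (initial): 3 infected
Step 1: +8 new -> 11 infected
Step 2: +13 new -> 24 infected
Step 3: +9 new -> 33 infected
Step 4: +6 new -> 39 infected
Step 5: +2 new -> 41 infected
Step 6: +1 new -> 42 infected
Step 7: +1 new -> 43 infected
Step 8: +1 new -> 44 infected
Step 9: +0 new -> 44 infected

Answer: 44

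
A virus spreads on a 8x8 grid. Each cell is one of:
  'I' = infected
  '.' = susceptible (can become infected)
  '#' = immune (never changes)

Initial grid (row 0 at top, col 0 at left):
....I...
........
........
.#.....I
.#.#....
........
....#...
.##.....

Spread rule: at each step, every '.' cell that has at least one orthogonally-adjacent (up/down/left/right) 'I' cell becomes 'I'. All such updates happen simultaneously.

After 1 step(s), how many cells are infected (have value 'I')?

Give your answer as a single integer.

Step 0 (initial): 2 infected
Step 1: +6 new -> 8 infected

Answer: 8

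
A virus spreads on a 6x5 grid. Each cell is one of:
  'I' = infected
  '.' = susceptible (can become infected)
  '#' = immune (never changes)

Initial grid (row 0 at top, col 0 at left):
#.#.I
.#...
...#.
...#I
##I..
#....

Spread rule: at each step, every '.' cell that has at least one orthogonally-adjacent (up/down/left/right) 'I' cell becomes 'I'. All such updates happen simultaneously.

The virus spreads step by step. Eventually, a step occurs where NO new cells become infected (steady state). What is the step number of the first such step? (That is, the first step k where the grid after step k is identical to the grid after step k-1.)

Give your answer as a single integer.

Answer: 6

Derivation:
Step 0 (initial): 3 infected
Step 1: +7 new -> 10 infected
Step 2: +6 new -> 16 infected
Step 3: +3 new -> 19 infected
Step 4: +1 new -> 20 infected
Step 5: +1 new -> 21 infected
Step 6: +0 new -> 21 infected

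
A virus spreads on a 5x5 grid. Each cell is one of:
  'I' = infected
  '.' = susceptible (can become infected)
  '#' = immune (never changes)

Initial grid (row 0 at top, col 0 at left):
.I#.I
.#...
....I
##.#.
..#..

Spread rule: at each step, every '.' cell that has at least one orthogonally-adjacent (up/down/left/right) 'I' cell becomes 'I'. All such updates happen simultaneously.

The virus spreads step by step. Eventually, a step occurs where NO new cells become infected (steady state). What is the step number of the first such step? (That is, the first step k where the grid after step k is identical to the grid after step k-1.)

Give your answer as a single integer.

Answer: 4

Derivation:
Step 0 (initial): 3 infected
Step 1: +5 new -> 8 infected
Step 2: +4 new -> 12 infected
Step 3: +5 new -> 17 infected
Step 4: +0 new -> 17 infected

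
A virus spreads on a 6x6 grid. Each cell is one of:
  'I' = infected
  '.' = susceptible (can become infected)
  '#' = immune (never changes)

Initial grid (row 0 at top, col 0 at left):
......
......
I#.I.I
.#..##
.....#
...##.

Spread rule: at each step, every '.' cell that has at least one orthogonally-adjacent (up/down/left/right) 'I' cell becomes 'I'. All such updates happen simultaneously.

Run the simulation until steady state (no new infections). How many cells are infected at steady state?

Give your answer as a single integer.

Step 0 (initial): 3 infected
Step 1: +7 new -> 10 infected
Step 2: +9 new -> 19 infected
Step 3: +7 new -> 26 infected
Step 4: +2 new -> 28 infected
Step 5: +0 new -> 28 infected

Answer: 28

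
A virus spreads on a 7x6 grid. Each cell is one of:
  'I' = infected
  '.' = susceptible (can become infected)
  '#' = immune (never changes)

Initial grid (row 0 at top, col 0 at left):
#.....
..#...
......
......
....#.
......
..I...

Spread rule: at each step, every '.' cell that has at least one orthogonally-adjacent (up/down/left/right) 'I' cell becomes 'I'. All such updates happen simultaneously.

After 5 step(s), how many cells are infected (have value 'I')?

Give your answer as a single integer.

Step 0 (initial): 1 infected
Step 1: +3 new -> 4 infected
Step 2: +5 new -> 9 infected
Step 3: +6 new -> 15 infected
Step 4: +5 new -> 20 infected
Step 5: +5 new -> 25 infected

Answer: 25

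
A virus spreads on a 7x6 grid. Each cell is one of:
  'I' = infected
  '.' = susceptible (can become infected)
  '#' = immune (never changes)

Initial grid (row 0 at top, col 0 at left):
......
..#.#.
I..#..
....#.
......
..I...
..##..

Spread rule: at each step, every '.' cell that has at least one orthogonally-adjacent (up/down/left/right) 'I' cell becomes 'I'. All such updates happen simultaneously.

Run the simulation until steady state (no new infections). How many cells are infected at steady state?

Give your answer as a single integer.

Answer: 36

Derivation:
Step 0 (initial): 2 infected
Step 1: +6 new -> 8 infected
Step 2: +11 new -> 19 infected
Step 3: +6 new -> 25 infected
Step 4: +3 new -> 28 infected
Step 5: +2 new -> 30 infected
Step 6: +3 new -> 33 infected
Step 7: +3 new -> 36 infected
Step 8: +0 new -> 36 infected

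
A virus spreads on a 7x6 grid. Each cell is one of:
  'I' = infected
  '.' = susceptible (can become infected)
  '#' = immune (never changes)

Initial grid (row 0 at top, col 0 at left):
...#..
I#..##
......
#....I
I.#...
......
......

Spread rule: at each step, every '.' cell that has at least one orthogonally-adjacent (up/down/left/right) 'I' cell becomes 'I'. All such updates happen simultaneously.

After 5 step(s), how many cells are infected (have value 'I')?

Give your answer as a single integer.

Step 0 (initial): 3 infected
Step 1: +7 new -> 10 infected
Step 2: +9 new -> 19 infected
Step 3: +9 new -> 28 infected
Step 4: +5 new -> 33 infected
Step 5: +1 new -> 34 infected

Answer: 34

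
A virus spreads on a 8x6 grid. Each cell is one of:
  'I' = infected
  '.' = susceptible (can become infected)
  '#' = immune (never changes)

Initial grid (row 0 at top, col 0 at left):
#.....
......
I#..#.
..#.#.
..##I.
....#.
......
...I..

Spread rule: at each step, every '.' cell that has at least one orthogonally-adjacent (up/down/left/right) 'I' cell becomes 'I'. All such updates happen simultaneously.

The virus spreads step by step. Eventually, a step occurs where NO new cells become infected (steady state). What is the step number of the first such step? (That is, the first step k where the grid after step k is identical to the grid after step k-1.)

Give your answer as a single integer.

Answer: 7

Derivation:
Step 0 (initial): 3 infected
Step 1: +6 new -> 9 infected
Step 2: +10 new -> 19 infected
Step 3: +9 new -> 28 infected
Step 4: +6 new -> 34 infected
Step 5: +4 new -> 38 infected
Step 6: +2 new -> 40 infected
Step 7: +0 new -> 40 infected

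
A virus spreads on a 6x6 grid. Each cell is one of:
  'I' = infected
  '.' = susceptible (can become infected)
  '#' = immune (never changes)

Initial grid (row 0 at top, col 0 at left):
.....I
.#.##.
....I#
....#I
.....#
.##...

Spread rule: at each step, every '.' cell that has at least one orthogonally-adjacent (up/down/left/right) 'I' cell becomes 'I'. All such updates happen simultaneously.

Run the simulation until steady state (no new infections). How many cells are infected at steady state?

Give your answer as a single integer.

Step 0 (initial): 3 infected
Step 1: +3 new -> 6 infected
Step 2: +3 new -> 9 infected
Step 3: +5 new -> 14 infected
Step 4: +6 new -> 20 infected
Step 5: +5 new -> 25 infected
Step 6: +2 new -> 27 infected
Step 7: +1 new -> 28 infected
Step 8: +0 new -> 28 infected

Answer: 28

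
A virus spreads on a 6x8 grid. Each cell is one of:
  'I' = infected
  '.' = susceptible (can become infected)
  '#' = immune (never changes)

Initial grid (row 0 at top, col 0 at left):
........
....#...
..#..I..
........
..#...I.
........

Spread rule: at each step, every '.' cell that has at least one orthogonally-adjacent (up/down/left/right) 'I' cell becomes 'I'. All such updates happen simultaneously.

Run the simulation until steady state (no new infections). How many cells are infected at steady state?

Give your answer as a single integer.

Step 0 (initial): 2 infected
Step 1: +8 new -> 10 infected
Step 2: +9 new -> 19 infected
Step 3: +7 new -> 26 infected
Step 4: +5 new -> 31 infected
Step 5: +4 new -> 35 infected
Step 6: +6 new -> 41 infected
Step 7: +4 new -> 45 infected
Step 8: +0 new -> 45 infected

Answer: 45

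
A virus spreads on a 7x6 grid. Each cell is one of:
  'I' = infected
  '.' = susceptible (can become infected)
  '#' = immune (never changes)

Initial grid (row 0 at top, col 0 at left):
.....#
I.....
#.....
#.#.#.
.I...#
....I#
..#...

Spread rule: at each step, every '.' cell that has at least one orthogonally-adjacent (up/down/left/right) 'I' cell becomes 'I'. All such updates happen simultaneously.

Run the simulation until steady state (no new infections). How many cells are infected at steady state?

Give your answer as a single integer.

Step 0 (initial): 3 infected
Step 1: +9 new -> 12 infected
Step 2: +9 new -> 21 infected
Step 3: +5 new -> 26 infected
Step 4: +3 new -> 29 infected
Step 5: +3 new -> 32 infected
Step 6: +1 new -> 33 infected
Step 7: +1 new -> 34 infected
Step 8: +0 new -> 34 infected

Answer: 34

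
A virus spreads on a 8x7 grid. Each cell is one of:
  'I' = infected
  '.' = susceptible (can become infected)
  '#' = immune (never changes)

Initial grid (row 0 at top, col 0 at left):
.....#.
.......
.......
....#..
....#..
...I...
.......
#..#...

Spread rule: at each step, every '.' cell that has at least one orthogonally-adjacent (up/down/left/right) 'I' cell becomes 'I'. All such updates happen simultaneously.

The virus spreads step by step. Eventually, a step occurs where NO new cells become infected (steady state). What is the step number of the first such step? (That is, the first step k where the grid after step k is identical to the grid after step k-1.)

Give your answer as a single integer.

Answer: 9

Derivation:
Step 0 (initial): 1 infected
Step 1: +4 new -> 5 infected
Step 2: +6 new -> 11 infected
Step 3: +10 new -> 21 infected
Step 4: +11 new -> 32 infected
Step 5: +8 new -> 40 infected
Step 6: +6 new -> 46 infected
Step 7: +3 new -> 49 infected
Step 8: +2 new -> 51 infected
Step 9: +0 new -> 51 infected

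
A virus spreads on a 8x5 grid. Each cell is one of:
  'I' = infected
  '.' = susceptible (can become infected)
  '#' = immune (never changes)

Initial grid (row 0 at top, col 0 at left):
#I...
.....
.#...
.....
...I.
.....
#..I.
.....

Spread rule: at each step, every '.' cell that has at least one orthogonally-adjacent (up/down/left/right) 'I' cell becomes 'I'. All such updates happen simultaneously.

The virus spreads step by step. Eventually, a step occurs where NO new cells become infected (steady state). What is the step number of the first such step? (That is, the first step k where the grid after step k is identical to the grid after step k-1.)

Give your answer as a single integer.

Answer: 5

Derivation:
Step 0 (initial): 3 infected
Step 1: +9 new -> 12 infected
Step 2: +12 new -> 24 infected
Step 3: +9 new -> 33 infected
Step 4: +4 new -> 37 infected
Step 5: +0 new -> 37 infected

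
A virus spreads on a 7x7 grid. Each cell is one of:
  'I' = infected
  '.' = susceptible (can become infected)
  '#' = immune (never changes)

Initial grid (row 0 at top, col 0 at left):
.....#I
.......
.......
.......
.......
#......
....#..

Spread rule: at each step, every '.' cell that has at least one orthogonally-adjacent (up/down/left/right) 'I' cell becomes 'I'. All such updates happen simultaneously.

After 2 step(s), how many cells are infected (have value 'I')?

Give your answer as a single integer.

Step 0 (initial): 1 infected
Step 1: +1 new -> 2 infected
Step 2: +2 new -> 4 infected

Answer: 4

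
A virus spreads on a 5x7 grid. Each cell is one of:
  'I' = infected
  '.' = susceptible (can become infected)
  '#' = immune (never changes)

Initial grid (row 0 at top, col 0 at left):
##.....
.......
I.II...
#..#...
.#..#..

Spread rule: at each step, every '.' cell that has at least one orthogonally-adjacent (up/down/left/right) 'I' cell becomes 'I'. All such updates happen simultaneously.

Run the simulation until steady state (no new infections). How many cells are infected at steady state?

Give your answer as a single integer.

Answer: 28

Derivation:
Step 0 (initial): 3 infected
Step 1: +6 new -> 9 infected
Step 2: +8 new -> 17 infected
Step 3: +5 new -> 22 infected
Step 4: +4 new -> 26 infected
Step 5: +2 new -> 28 infected
Step 6: +0 new -> 28 infected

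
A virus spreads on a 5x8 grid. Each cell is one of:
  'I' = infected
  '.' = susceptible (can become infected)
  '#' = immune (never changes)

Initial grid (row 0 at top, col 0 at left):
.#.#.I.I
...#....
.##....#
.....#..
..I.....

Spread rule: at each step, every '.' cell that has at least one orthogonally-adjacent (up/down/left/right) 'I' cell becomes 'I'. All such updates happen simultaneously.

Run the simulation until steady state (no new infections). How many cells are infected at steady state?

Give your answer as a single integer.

Answer: 33

Derivation:
Step 0 (initial): 3 infected
Step 1: +7 new -> 10 infected
Step 2: +7 new -> 17 infected
Step 3: +6 new -> 23 infected
Step 4: +3 new -> 26 infected
Step 5: +3 new -> 29 infected
Step 6: +2 new -> 31 infected
Step 7: +1 new -> 32 infected
Step 8: +1 new -> 33 infected
Step 9: +0 new -> 33 infected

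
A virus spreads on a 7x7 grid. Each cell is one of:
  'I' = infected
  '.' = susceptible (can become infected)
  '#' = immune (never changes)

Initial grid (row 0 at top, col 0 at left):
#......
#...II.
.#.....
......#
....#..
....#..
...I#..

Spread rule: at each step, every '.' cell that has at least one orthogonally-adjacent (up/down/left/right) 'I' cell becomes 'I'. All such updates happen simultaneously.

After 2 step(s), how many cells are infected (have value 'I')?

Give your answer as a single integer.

Step 0 (initial): 3 infected
Step 1: +8 new -> 11 infected
Step 2: +10 new -> 21 infected

Answer: 21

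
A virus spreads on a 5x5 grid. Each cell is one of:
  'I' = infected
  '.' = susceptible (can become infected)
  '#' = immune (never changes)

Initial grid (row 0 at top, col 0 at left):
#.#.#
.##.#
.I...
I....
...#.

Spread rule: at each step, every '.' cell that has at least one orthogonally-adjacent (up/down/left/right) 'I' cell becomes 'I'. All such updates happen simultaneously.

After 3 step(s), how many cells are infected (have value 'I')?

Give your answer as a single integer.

Step 0 (initial): 2 infected
Step 1: +4 new -> 6 infected
Step 2: +4 new -> 10 infected
Step 3: +4 new -> 14 infected

Answer: 14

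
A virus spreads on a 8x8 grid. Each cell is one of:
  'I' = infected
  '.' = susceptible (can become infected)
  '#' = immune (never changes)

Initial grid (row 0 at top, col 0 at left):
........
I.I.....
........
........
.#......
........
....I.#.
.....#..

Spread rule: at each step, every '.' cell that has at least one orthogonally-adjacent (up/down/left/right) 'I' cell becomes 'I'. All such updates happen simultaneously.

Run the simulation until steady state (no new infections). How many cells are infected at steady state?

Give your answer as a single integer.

Step 0 (initial): 3 infected
Step 1: +10 new -> 13 infected
Step 2: +12 new -> 25 infected
Step 3: +14 new -> 39 infected
Step 4: +10 new -> 49 infected
Step 5: +7 new -> 56 infected
Step 6: +4 new -> 60 infected
Step 7: +1 new -> 61 infected
Step 8: +0 new -> 61 infected

Answer: 61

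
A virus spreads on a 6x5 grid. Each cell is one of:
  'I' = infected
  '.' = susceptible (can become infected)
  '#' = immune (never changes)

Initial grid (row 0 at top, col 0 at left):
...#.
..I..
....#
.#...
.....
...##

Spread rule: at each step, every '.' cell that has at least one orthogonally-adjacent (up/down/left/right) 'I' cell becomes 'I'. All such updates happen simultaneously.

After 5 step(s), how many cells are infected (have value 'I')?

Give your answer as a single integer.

Answer: 24

Derivation:
Step 0 (initial): 1 infected
Step 1: +4 new -> 5 infected
Step 2: +6 new -> 11 infected
Step 3: +5 new -> 16 infected
Step 4: +5 new -> 21 infected
Step 5: +3 new -> 24 infected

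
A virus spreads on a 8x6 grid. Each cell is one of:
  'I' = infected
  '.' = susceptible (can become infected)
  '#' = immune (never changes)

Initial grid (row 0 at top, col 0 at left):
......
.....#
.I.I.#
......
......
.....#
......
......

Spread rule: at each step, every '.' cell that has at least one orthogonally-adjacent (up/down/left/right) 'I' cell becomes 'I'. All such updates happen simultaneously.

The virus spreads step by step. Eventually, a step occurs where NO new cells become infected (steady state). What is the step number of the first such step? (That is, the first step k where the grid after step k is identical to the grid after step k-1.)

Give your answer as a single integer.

Answer: 8

Derivation:
Step 0 (initial): 2 infected
Step 1: +7 new -> 9 infected
Step 2: +10 new -> 19 infected
Step 3: +9 new -> 28 infected
Step 4: +7 new -> 35 infected
Step 5: +5 new -> 40 infected
Step 6: +4 new -> 44 infected
Step 7: +1 new -> 45 infected
Step 8: +0 new -> 45 infected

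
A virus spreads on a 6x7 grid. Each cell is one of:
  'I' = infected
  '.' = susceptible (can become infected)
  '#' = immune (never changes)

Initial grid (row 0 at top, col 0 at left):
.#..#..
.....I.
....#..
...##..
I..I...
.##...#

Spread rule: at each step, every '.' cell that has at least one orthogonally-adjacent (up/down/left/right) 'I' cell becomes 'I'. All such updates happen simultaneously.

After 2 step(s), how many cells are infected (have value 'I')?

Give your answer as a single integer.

Answer: 22

Derivation:
Step 0 (initial): 3 infected
Step 1: +10 new -> 13 infected
Step 2: +9 new -> 22 infected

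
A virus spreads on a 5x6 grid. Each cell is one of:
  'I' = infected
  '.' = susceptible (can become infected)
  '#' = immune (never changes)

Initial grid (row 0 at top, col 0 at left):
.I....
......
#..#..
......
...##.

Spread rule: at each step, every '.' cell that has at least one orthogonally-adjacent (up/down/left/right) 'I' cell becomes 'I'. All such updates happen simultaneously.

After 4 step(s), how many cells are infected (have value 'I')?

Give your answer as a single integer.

Answer: 17

Derivation:
Step 0 (initial): 1 infected
Step 1: +3 new -> 4 infected
Step 2: +4 new -> 8 infected
Step 3: +4 new -> 12 infected
Step 4: +5 new -> 17 infected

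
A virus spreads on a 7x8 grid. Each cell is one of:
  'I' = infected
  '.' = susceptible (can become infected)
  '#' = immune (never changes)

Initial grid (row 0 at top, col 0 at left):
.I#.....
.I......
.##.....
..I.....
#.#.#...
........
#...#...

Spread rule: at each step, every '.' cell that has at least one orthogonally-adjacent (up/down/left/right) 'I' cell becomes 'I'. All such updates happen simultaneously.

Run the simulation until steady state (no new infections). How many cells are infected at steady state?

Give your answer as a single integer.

Answer: 48

Derivation:
Step 0 (initial): 3 infected
Step 1: +5 new -> 8 infected
Step 2: +7 new -> 15 infected
Step 3: +6 new -> 21 infected
Step 4: +10 new -> 31 infected
Step 5: +7 new -> 38 infected
Step 6: +6 new -> 44 infected
Step 7: +3 new -> 47 infected
Step 8: +1 new -> 48 infected
Step 9: +0 new -> 48 infected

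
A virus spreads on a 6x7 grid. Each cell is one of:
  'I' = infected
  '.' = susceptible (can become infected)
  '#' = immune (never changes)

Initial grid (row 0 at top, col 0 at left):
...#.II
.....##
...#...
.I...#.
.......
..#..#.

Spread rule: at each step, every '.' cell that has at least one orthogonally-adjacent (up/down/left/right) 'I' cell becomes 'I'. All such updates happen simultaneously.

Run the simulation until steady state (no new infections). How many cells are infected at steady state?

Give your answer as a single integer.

Answer: 35

Derivation:
Step 0 (initial): 3 infected
Step 1: +5 new -> 8 infected
Step 2: +8 new -> 16 infected
Step 3: +8 new -> 24 infected
Step 4: +5 new -> 29 infected
Step 5: +3 new -> 32 infected
Step 6: +2 new -> 34 infected
Step 7: +1 new -> 35 infected
Step 8: +0 new -> 35 infected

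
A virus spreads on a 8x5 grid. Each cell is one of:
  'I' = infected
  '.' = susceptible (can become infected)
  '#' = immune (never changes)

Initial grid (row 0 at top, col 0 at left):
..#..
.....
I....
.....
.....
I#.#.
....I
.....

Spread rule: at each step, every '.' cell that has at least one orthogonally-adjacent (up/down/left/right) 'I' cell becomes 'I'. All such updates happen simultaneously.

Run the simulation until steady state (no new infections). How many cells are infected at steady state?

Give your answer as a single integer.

Step 0 (initial): 3 infected
Step 1: +8 new -> 11 infected
Step 2: +10 new -> 21 infected
Step 3: +10 new -> 31 infected
Step 4: +3 new -> 34 infected
Step 5: +2 new -> 36 infected
Step 6: +1 new -> 37 infected
Step 7: +0 new -> 37 infected

Answer: 37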